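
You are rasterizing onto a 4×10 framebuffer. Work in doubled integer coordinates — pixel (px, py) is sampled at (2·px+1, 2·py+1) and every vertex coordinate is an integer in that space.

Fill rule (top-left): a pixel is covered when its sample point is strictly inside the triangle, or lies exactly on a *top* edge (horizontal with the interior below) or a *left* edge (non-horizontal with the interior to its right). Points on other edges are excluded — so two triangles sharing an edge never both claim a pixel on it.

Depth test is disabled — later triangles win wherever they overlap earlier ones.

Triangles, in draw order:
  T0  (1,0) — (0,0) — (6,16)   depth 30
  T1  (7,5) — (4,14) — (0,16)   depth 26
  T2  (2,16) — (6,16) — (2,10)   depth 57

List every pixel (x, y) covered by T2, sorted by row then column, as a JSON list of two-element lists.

T0:
  2·area = 16  (B↔C swapped to make it positive)
  edge (1, 0)→(6, 16): d=(5,16) right/bottom  bias=-1
  edge (6, 16)→(0, 0): d=(-6,-16) top-left  bias=+0
  edge (0, 0)→(1, 0): d=(1,0) top-left  bias=+0
    (0,0)@(1, 1): e=[5,10,1] → X
    (1,0)@(3, 1): e=[-27,42,1] → .
    (0,1)@(1, 3): e=[15,-2,3] → .
    (1,3)@(3, 7): e=[3,6,7] → X
    (2,3)@(5, 7): e=[-29,38,7] → .
    (1,4)@(3, 9): e=[13,-6,9] → .
    (2,6)@(5, 13): e=[1,2,13] → X
    (3,6)@(7, 13): e=[-31,34,13] → .
    (2,7)@(5, 15): e=[11,-10,15] → .
  covered (3 px):
    X . . .
    . . . .
    . . . .
    . X . .
    . . . .
    . . . .
    . . X .
    . . . .
    . . . .
    . . . .
T1:
  2·area = 30
  edge (7, 5)→(4, 14): d=(-3,9) right/bottom  bias=-1
  edge (4, 14)→(0, 16): d=(-4,2) right/bottom  bias=-1
  edge (0, 16)→(7, 5): d=(7,-11) top-left  bias=+0
    (3,2)@(7, 5): e=[0,30,0] → .  [on edge]
    (2,4)@(5, 9): e=[6,18,6] → X
    (3,4)@(7, 9): e=[-12,14,28] → .
    (2,5)@(5, 11): e=[0,10,20] → .  [on edge]
    (1,6)@(3, 13): e=[12,6,12] → X
    (2,6)@(5, 13): e=[-6,2,34] → .
    (0,7)@(1, 15): e=[24,2,4] → X
    (1,7)@(3, 15): e=[6,-2,26] → .
    (0,8)@(1, 17): e=[18,-6,18] → .
    (1,8)@(3, 17): e=[0,-10,40] → .  [on edge]
  covered (3 px):
    . . . .
    . . . .
    . . . .
    . . . .
    . . X .
    . . . .
    . X . .
    X . . .
    . . . .
    . . . .
T2:
  2·area = 24  (B↔C swapped to make it positive)
  edge (2, 16)→(2, 10): d=(0,-6) top-left  bias=+0
  edge (2, 10)→(6, 16): d=(4,6) right/bottom  bias=-1
  edge (6, 16)→(2, 16): d=(-4,0) right/bottom  bias=-1
    (1,6)@(3, 13): e=[6,6,12] → X
    (2,6)@(5, 13): e=[18,-6,12] → .
    (1,7)@(3, 15): e=[6,14,4] → X
    (2,7)@(5, 15): e=[18,2,4] → X
    (3,7)@(7, 15): e=[30,-10,4] → .
    (1,8)@(3, 17): e=[6,22,-4] → .
    (2,8)@(5, 17): e=[18,10,-4] → .
  covered (3 px):
    . . . .
    . . . .
    . . . .
    . . . .
    . . . .
    . . . .
    . X . .
    . X X .
    . . . .
    . . . .

Result: [[1,6],[1,7],[2,7]]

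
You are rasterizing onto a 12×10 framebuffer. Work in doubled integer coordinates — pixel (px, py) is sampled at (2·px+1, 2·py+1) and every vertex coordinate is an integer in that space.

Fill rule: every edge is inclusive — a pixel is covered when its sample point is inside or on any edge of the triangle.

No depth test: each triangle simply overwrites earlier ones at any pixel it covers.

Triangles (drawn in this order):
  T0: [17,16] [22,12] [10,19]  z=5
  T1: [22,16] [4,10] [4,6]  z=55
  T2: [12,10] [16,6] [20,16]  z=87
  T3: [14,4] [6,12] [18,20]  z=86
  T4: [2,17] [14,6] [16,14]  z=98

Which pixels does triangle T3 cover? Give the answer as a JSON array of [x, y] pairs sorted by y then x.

T0:
  2·area = 13  (B↔C swapped to make it positive)
  edge (17, 16)→(10, 19): d=(-7,3) inclusive
  edge (10, 19)→(22, 12): d=(12,-7) inclusive
  edge (22, 12)→(17, 16): d=(-5,4) inclusive
    (8,7)@(17, 15): e=[7,1,5] → X
    (9,7)@(19, 15): e=[1,15,-3] → .
    (8,8)@(17, 17): e=[-7,25,-5] → .
  covered (1 px):
    . . . . . . . . . . . .
    . . . . . . . . . . . .
    . . . . . . . . . . . .
    . . . . . . . . . . . .
    . . . . . . . . . . . .
    . . . . . . . . . . . .
    . . . . . . . . . . . .
    . . . . . . . . X . . .
    . . . . . . . . . . . .
    . . . . . . . . . . . .
T1:
  2·area = 72
  edge (22, 16)→(4, 10): d=(-18,-6) inclusive
  edge (4, 10)→(4, 6): d=(0,-4) inclusive
  edge (4, 6)→(22, 16): d=(18,10) inclusive
    (2,3)@(5, 7): e=[60,4,8] → X
    (3,3)@(7, 7): e=[72,12,-12] → .
    (0,4)@(1, 9): e=[0,-12,84] → .  [on edge]
    (2,4)@(5, 9): e=[24,4,44] → X
    (3,4)@(7, 9): e=[36,12,24] → X
    (4,4)@(9, 9): e=[48,20,4] → X
    (5,4)@(11, 9): e=[60,28,-16] → .
    (2,5)@(5, 11): e=[-12,4,80] → .
    (3,5)@(7, 11): e=[0,12,60] → X  [on edge]
    (5,5)@(11, 11): e=[24,28,20] → X
    (6,5)@(13, 11): e=[36,36,0] → X  [on edge]
    (7,5)@(15, 11): e=[48,44,-20] → .
    (6,6)@(13, 13): e=[0,36,36] → X  [on edge]
    (9,7)@(19, 15): e=[0,60,12] → X  [on edge]
  covered (11 px):
    . . . . . . . . . . . .
    . . . . . . . . . . . .
    . . . . . . . . . . . .
    . . X . . . . . . . . .
    . . X X X . . . . . . .
    . . . X X X X . . . . .
    . . . . . . X X . . . .
    . . . . . . . . . X . .
    . . . . . . . . . . . .
    . . . . . . . . . . . .
T2:
  2·area = 56
  edge (12, 10)→(16, 6): d=(4,-4) inclusive
  edge (16, 6)→(20, 16): d=(4,10) inclusive
  edge (20, 16)→(12, 10): d=(-8,-6) inclusive
    (10,0)@(21, 1): e=[0,-70,126] → .  [on edge]
    (9,1)@(19, 3): e=[0,-42,98] → .  [on edge]
    (8,2)@(17, 5): e=[0,-14,70] → .  [on edge]
    (7,3)@(15, 7): e=[0,14,42] → X  [on edge]
    (8,3)@(17, 7): e=[8,-6,54] → .
    (6,4)@(13, 9): e=[0,42,14] → X  [on edge]
    (8,4)@(17, 9): e=[16,2,38] → X
    (9,4)@(19, 9): e=[24,-18,50] → .
    (5,5)@(11, 11): e=[0,70,-14] → .  [on edge]
    (6,5)@(13, 11): e=[8,50,-2] → .
    (7,5)@(15, 11): e=[16,30,10] → X
    (9,5)@(19, 11): e=[32,-10,34] → .
    (4,6)@(9, 13): e=[0,98,-42] → .  [on edge]
    (3,7)@(7, 15): e=[0,126,-70] → .  [on edge]
    (2,8)@(5, 17): e=[0,154,-98] → .  [on edge]
    (1,9)@(3, 19): e=[0,182,-126] → .  [on edge]
  covered (8 px):
    . . . . . . . . . . . .
    . . . . . . . . . . . .
    . . . . . . . . . . . .
    . . . . . . . X . . . .
    . . . . . . X X X . . .
    . . . . . . . X X . . .
    . . . . . . . . X . . .
    . . . . . . . . . X . .
    . . . . . . . . . . . .
    . . . . . . . . . . . .
T3:
  2·area = 160  (B↔C swapped to make it positive)
  edge (14, 4)→(18, 20): d=(4,16) inclusive
  edge (18, 20)→(6, 12): d=(-12,-8) inclusive
  edge (6, 12)→(14, 4): d=(8,-8) inclusive
    (8,0)@(17, 1): e=[-60,220,0] → .  [on edge]
    (7,1)@(15, 3): e=[-20,180,0] → .  [on edge]
    (6,2)@(13, 5): e=[20,140,0] → X  [on edge]
    (7,2)@(15, 5): e=[-12,156,16] → .
    (5,3)@(11, 7): e=[60,100,0] → X  [on edge]
    (7,3)@(15, 7): e=[-4,132,32] → .
    (4,4)@(9, 9): e=[100,60,0] → X  [on edge]
    (7,4)@(15, 9): e=[4,108,48] → X
    (8,4)@(17, 9): e=[-28,124,64] → .
    (3,5)@(7, 11): e=[140,20,0] → X  [on edge]
    (8,5)@(17, 11): e=[-20,100,80] → .
    (2,6)@(5, 13): e=[180,-20,0] → .  [on edge]
    (1,7)@(3, 15): e=[220,-60,0] → .  [on edge]
    (0,8)@(1, 17): e=[260,-100,0] → .  [on edge]
  covered (22 px):
    . . . . . . . . . . . .
    . . . . . . . . . . . .
    . . . . . . X . . . . .
    . . . . . X X . . . . .
    . . . . X X X X . . . .
    . . . X X X X X . . . .
    . . . . X X X X . . . .
    . . . . . X X X . . . .
    . . . . . . . X X . . .
    . . . . . . . . X . . .
T4:
  2·area = 118
  edge (2, 17)→(14, 6): d=(12,-11) inclusive
  edge (14, 6)→(16, 14): d=(2,8) inclusive
  edge (16, 14)→(2, 17): d=(-14,3) inclusive
    (6,3)@(13, 7): e=[1,10,107] → X
    (7,3)@(15, 7): e=[23,-6,101] → .
    (5,4)@(11, 9): e=[3,30,85] → X
    (7,4)@(15, 9): e=[47,-2,73] → .
    (4,5)@(9, 11): e=[5,50,63] → X
    (7,5)@(15, 11): e=[71,2,45] → X
    (8,5)@(17, 11): e=[93,-14,39] → .
    (3,6)@(7, 13): e=[7,70,41] → X
    (8,6)@(17, 13): e=[117,-10,11] → .
    (2,7)@(5, 15): e=[9,90,19] → X
    (6,7)@(13, 15): e=[97,26,-5] → .
    (7,7)@(15, 15): e=[119,10,-11] → .
  covered (16 px):
    . . . . . . . . . . . .
    . . . . . . . . . . . .
    . . . . . . . . . . . .
    . . . . . . X . . . . .
    . . . . . X X . . . . .
    . . . . X X X X . . . .
    . . . X X X X X . . . .
    . . X X X X . . . . . .
    . . . . . . . . . . . .
    . . . . . . . . . . . .

Answer: [[6,2],[5,3],[6,3],[4,4],[5,4],[6,4],[7,4],[3,5],[4,5],[5,5],[6,5],[7,5],[4,6],[5,6],[6,6],[7,6],[5,7],[6,7],[7,7],[7,8],[8,8],[8,9]]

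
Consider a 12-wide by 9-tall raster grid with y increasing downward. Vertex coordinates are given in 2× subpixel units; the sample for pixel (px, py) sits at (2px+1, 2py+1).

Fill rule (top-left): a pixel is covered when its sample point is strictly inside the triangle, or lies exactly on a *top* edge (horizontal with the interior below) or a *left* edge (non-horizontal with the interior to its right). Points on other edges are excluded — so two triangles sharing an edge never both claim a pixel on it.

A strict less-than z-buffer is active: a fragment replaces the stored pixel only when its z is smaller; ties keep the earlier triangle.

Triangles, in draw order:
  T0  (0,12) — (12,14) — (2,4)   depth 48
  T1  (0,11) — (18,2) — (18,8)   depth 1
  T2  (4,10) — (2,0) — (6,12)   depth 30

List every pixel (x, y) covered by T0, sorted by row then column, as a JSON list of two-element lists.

T0:
  2·area = 100  (B↔C swapped to make it positive)
  edge (0, 12)→(2, 4): d=(2,-8) top-left  bias=+0
  edge (2, 4)→(12, 14): d=(10,10) right/bottom  bias=-1
  edge (12, 14)→(0, 12): d=(-12,-2) top-left  bias=+0
    (0,1)@(1, 3): e=[-10,0,110] → .  [on edge]
    (1,2)@(3, 5): e=[10,0,90] → .  [on edge]
    (1,3)@(3, 7): e=[14,20,66] → X
    (2,3)@(5, 7): e=[30,0,70] → .  [on edge]
    (0,4)@(1, 9): e=[2,60,38] → X
    (2,4)@(5, 9): e=[34,20,46] → X
    (3,4)@(7, 9): e=[50,0,50] → .  [on edge]
    (0,5)@(1, 11): e=[6,80,14] → X
    (3,5)@(7, 11): e=[54,20,26] → X
    (4,5)@(9, 11): e=[70,0,30] → .  [on edge]
    (0,6)@(1, 13): e=[10,100,-10] → .
    (1,6)@(3, 13): e=[26,80,-6] → .
    (5,6)@(11, 13): e=[90,0,10] → .  [on edge]
    (6,7)@(13, 15): e=[110,0,-10] → .  [on edge]
    (7,8)@(15, 17): e=[130,0,-30] → .  [on edge]
  covered (10 px):
    . . . . . . . . . . . .
    . . . . . . . . . . . .
    . . . . . . . . . . . .
    . X . . . . . . . . . .
    X X X . . . . . . . . .
    X X X X . . . . . . . .
    . . . X X . . . . . . .
    . . . . . . . . . . . .
    . . . . . . . . . . . .
T1:
  2·area = 108
  edge (0, 11)→(18, 2): d=(18,-9) top-left  bias=+0
  edge (18, 2)→(18, 8): d=(0,6) right/bottom  bias=-1
  edge (18, 8)→(0, 11): d=(-18,3) right/bottom  bias=-1
    (8,1)@(17, 3): e=[9,6,93] → X
    (9,1)@(19, 3): e=[27,-6,87] → .
    (6,2)@(13, 5): e=[9,30,69] → X
    (7,2)@(15, 5): e=[27,18,63] → X
    (9,2)@(19, 5): e=[63,-6,51] → .
    (4,3)@(9, 7): e=[9,54,45] → X
    (5,3)@(11, 7): e=[27,42,39] → X
    (9,3)@(19, 7): e=[99,-6,15] → .
    (2,4)@(5, 9): e=[9,78,21] → X
    (3,4)@(7, 9): e=[27,66,15] → X
    (6,4)@(13, 9): e=[81,30,-3] → .
    (7,4)@(15, 9): e=[99,18,-9] → .
  covered (13 px):
    . . . . . . . . . . . .
    . . . . . . . . X . . .
    . . . . . . X X X . . .
    . . . . X X X X X . . .
    . . X X X X . . . . . .
    . . . . . . . . . . . .
    . . . . . . . . . . . .
    . . . . . . . . . . . .
    . . . . . . . . . . . .
T2:
  2·area = 16
  edge (4, 10)→(2, 0): d=(-2,-10) top-left  bias=+0
  edge (2, 0)→(6, 12): d=(4,12) right/bottom  bias=-1
  edge (6, 12)→(4, 10): d=(-2,-2) top-left  bias=+0
    (1,1)@(3, 3): e=[4,0,12] → .  [on edge]
    (1,2)@(3, 5): e=[0,8,8] → X  [on edge]
    (2,2)@(5, 5): e=[20,-16,12] → .
    (0,3)@(1, 7): e=[-24,40,0] → .  [on edge]
    (1,3)@(3, 7): e=[-4,16,4] → .
    (1,4)@(3, 9): e=[-8,24,0] → .  [on edge]
    (2,4)@(5, 9): e=[12,0,4] → .  [on edge]
    (2,5)@(5, 11): e=[8,8,0] → X  [on edge]
    (3,5)@(7, 11): e=[28,-16,4] → .
    (2,6)@(5, 13): e=[4,16,-4] → .
    (3,6)@(7, 13): e=[24,-8,0] → .  [on edge]
    (2,7)@(5, 15): e=[0,24,-8] → .  [on edge]
    (3,7)@(7, 15): e=[20,0,-4] → .  [on edge]
    (4,7)@(9, 15): e=[40,-24,0] → .  [on edge]
    (5,8)@(11, 17): e=[56,-40,0] → .  [on edge]
  covered (2 px):
    . . . . . . . . . . . .
    . . . . . . . . . . . .
    . X . . . . . . . . . .
    . . . . . . . . . . . .
    . . . . . . . . . . . .
    . . X . . . . . . . . .
    . . . . . . . . . . . .
    . . . . . . . . . . . .
    . . . . . . . . . . . .

Final: [[1,3],[0,4],[1,4],[2,4],[0,5],[1,5],[2,5],[3,5],[3,6],[4,6]]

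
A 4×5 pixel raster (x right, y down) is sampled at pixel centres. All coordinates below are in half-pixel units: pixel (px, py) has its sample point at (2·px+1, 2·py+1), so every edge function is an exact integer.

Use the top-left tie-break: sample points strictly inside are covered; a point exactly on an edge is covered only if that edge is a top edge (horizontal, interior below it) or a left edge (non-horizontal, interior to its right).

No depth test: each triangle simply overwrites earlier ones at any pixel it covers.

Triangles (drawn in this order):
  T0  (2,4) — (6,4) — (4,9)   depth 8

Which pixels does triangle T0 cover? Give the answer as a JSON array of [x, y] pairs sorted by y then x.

T0:
  2·area = 20
  edge (2, 4)→(6, 4): d=(4,0) top-left  bias=+0
  edge (6, 4)→(4, 9): d=(-2,5) right/bottom  bias=-1
  edge (4, 9)→(2, 4): d=(-2,-5) top-left  bias=+0
    (1,2)@(3, 5): e=[4,13,3] → █
    (2,2)@(5, 5): e=[4,3,13] → █
    (3,2)@(7, 5): e=[4,-7,23] → ·
    (1,3)@(3, 7): e=[12,9,-1] → ·
    (2,3)@(5, 7): e=[12,-1,9] → ·
  covered (2 px):
    · · · ·
    · · · ·
    · █ █ ·
    · · · ·
    · · · ·

Final: [[1,2],[2,2]]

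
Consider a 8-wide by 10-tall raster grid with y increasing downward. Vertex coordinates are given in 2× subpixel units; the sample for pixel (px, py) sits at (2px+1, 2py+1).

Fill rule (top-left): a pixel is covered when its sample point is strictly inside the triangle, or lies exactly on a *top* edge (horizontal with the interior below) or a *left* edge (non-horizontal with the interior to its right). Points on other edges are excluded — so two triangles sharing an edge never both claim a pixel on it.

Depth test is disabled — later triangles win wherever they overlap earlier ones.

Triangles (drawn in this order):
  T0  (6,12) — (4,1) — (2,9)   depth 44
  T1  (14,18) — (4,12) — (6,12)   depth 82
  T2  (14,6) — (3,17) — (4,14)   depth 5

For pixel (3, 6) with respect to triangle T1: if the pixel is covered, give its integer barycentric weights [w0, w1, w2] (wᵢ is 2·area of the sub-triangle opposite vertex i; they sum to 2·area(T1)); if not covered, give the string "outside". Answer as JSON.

T0:
  2·area = 38  (B↔C swapped to make it positive)
  edge (6, 12)→(2, 9): d=(-4,-3) top-left  bias=+0
  edge (2, 9)→(4, 1): d=(2,-8) top-left  bias=+0
  edge (4, 1)→(6, 12): d=(2,11) right/bottom  bias=-1
    (1,2)@(3, 5): e=[19,0,19] → X  [on edge]
    (2,2)@(5, 5): e=[25,16,-3] → .
    (1,3)@(3, 7): e=[11,4,23] → X
    (2,3)@(5, 7): e=[17,20,1] → X
    (3,3)@(7, 7): e=[23,36,-21] → .
    (1,4)@(3, 9): e=[3,8,27] → X
    (3,4)@(7, 9): e=[15,40,-17] → .
    (1,5)@(3, 11): e=[-5,12,31] → .
    (2,5)@(5, 11): e=[1,28,9] → X
    (3,5)@(7, 11): e=[7,44,-13] → .
    (0,6)@(1, 13): e=[-19,0,57] → .  [on edge]
    (2,6)@(5, 13): e=[-7,32,13] → .
  covered (6 px):
    . . . . . . . .
    . . . . . . . .
    . X . . . . . .
    . X X . . . . .
    . X X . . . . .
    . . X . . . . .
    . . . . . . . .
    . . . . . . . .
    . . . . . . . .
    . . . . . . . .
T1:
  2·area = 12
  edge (14, 18)→(4, 12): d=(-10,-6) top-left  bias=+0
  edge (4, 12)→(6, 12): d=(2,0) top-left  bias=+0
  edge (6, 12)→(14, 18): d=(8,6) right/bottom  bias=-1
    (3,6)@(7, 13): e=[8,2,2] → X
    (4,6)@(9, 13): e=[20,2,-10] → .
    (3,7)@(7, 15): e=[-12,6,18] → .
    (4,7)@(9, 15): e=[0,6,6] → X  [on edge]
    (5,7)@(11, 15): e=[12,6,-6] → .
    (4,8)@(9, 17): e=[-20,10,22] → .
  covered (2 px):
    . . . . . . . .
    . . . . . . . .
    . . . . . . . .
    . . . . . . . .
    . . . . . . . .
    . . . . . . . .
    . . . X . . . .
    . . . . X . . .
    . . . . . . . .
    . . . . . . . .
T2:
  2·area = 22
  edge (14, 6)→(3, 17): d=(-11,11) right/bottom  bias=-1
  edge (3, 17)→(4, 14): d=(1,-3) top-left  bias=+0
  edge (4, 14)→(14, 6): d=(10,-8) top-left  bias=+0
    (3,2)@(7, 5): e=[88,0,-66] → .  [on edge]
    (7,2)@(15, 5): e=[0,24,-2] → .  [on edge]
    (6,3)@(13, 7): e=[0,20,2] → .  [on edge]
    (5,4)@(11, 9): e=[0,16,6] → .  [on edge]
    (2,5)@(5, 11): e=[44,0,-22] → .  [on edge]
    (4,5)@(9, 11): e=[0,12,10] → .  [on edge]
    (3,6)@(7, 13): e=[0,8,14] → .  [on edge]
    (2,7)@(5, 15): e=[0,4,18] → .  [on edge]
    (1,8)@(3, 17): e=[0,0,22] → .  [on edge]
    (0,9)@(1, 19): e=[0,-4,26] → .  [on edge]
  covered (0 px):
    . . . . . . . .
    . . . . . . . .
    . . . . . . . .
    . . . . . . . .
    . . . . . . . .
    . . . . . . . .
    . . . . . . . .
    . . . . . . . .
    . . . . . . . .
    . . . . . . . .

Result: [2,2,8]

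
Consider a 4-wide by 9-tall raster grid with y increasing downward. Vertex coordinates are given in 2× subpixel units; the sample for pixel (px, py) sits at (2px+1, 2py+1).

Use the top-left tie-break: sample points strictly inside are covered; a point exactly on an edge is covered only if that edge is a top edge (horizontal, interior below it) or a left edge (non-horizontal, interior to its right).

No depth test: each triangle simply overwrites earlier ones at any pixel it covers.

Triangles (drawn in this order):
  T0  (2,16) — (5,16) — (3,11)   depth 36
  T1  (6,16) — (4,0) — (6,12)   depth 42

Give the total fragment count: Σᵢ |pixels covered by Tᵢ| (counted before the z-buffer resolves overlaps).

T0:
  2·area = 15  (B↔C swapped to make it positive)
  edge (2, 16)→(3, 11): d=(1,-5) top-left  bias=+0
  edge (3, 11)→(5, 16): d=(2,5) right/bottom  bias=-1
  edge (5, 16)→(2, 16): d=(-3,0) right/bottom  bias=-1
    (2,0)@(5, 1): e=[0,-30,45] → ·  [on edge]
    (1,5)@(3, 11): e=[0,0,15] → ·  [on edge]
    (1,6)@(3, 13): e=[2,4,9] → #
    (2,6)@(5, 13): e=[12,-6,9] → ·
    (1,7)@(3, 15): e=[4,8,3] → #
    (2,7)@(5, 15): e=[14,-2,3] → ·
    (1,8)@(3, 17): e=[6,12,-3] → ·
  covered (2 px):
    · · · ·
    · · · ·
    · · · ·
    · · · ·
    · · · ·
    · · · ·
    · # · ·
    · # · ·
    · · · ·
T1:
  2·area = 8
  edge (6, 16)→(4, 0): d=(-2,-16) top-left  bias=+0
  edge (4, 0)→(6, 12): d=(2,12) right/bottom  bias=-1
  edge (6, 12)→(6, 16): d=(0,4) right/bottom  bias=-1
    (2,3)@(5, 7): e=[2,2,4] → #
    (3,3)@(7, 7): e=[34,-22,-4] → ·
    (2,4)@(5, 9): e=[-2,6,4] → ·
  covered (1 px):
    · · · ·
    · · · ·
    · · · ·
    · · # ·
    · · · ·
    · · · ·
    · · · ·
    · · · ·
    · · · ·

Result: 3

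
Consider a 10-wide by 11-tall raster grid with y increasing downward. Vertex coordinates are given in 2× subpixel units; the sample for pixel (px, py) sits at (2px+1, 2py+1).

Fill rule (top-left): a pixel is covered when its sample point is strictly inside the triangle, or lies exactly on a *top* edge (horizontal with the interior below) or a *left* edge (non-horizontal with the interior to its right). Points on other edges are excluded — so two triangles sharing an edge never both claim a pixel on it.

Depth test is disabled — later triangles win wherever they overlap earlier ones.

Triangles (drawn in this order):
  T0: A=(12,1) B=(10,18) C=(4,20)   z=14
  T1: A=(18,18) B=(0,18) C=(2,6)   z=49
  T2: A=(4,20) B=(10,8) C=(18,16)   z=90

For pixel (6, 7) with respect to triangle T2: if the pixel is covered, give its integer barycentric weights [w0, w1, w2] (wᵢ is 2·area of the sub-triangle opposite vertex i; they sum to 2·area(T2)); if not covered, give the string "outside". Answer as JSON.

T0:
  2·area = 98
  edge (12, 1)→(10, 18): d=(-2,17) right/bottom  bias=-1
  edge (10, 18)→(4, 20): d=(-6,2) right/bottom  bias=-1
  edge (4, 20)→(12, 1): d=(8,-19) top-left  bias=+0
    (5,2)@(11, 5): e=[9,76,13] → X
    (6,2)@(13, 5): e=[-25,72,51] → .
    (5,3)@(11, 7): e=[5,64,29] → X
    (6,3)@(13, 7): e=[-29,60,67] → .
    (4,4)@(9, 9): e=[35,56,7] → X
    (6,4)@(13, 9): e=[-33,48,83] → .
    (4,5)@(9, 11): e=[31,44,23] → X
    (5,5)@(11, 11): e=[-3,40,61] → .
    (3,6)@(7, 13): e=[61,36,1] → X
    (5,6)@(11, 13): e=[-7,28,77] → .
    (3,7)@(7, 15): e=[57,24,17] → X
    (5,7)@(11, 15): e=[-11,16,93] → .
    (9,7)@(19, 15): e=[-147,0,245] → .  [on edge]
    (6,8)@(13, 17): e=[-49,0,147] → .  [on edge]
    (3,9)@(7, 19): e=[49,0,49] → .  [on edge]
    (0,10)@(1, 21): e=[147,0,-49] → .  [on edge]
  covered (12 px):
    . . . . . . . . . .
    . . . . . . . . . .
    . . . . . X . . . .
    . . . . . X . . . .
    . . . . X X . . . .
    . . . . X . . . . .
    . . . X X . . . . .
    . . . X X . . . . .
    . . . X X . . . . .
    . . X . . . . . . .
    . . . . . . . . . .
T1:
  2·area = 216
  edge (18, 18)→(0, 18): d=(-18,0) right/bottom  bias=-1
  edge (0, 18)→(2, 6): d=(2,-12) top-left  bias=+0
  edge (2, 6)→(18, 18): d=(16,12) right/bottom  bias=-1
    (1,3)@(3, 7): e=[198,14,4] → X
    (2,3)@(5, 7): e=[198,38,-20] → .
    (1,4)@(3, 9): e=[162,18,36] → X
    (2,4)@(5, 9): e=[162,42,12] → X
    (3,4)@(7, 9): e=[162,66,-12] → .
    (1,5)@(3, 11): e=[126,22,68] → X
    (3,5)@(7, 11): e=[126,70,20] → X
    (4,5)@(9, 11): e=[126,94,-4] → .
    (0,6)@(1, 13): e=[90,2,124] → X
    (4,6)@(9, 13): e=[90,98,28] → X
    (5,6)@(11, 13): e=[90,122,4] → X
    (6,6)@(13, 13): e=[90,146,-20] → .
  covered (27 px):
    . . . . . . . . . .
    . . . . . . . . . .
    . . . . . . . . . .
    . X . . . . . . . .
    . X X . . . . . . .
    . X X X . . . . . .
    X X X X X X . . . .
    X X X X X X X . . .
    X X X X X X X X . .
    . . . . . . . . . .
    . . . . . . . . . .
T2:
  2·area = 144
  edge (4, 20)→(10, 8): d=(6,-12) top-left  bias=+0
  edge (10, 8)→(18, 16): d=(8,8) right/bottom  bias=-1
  edge (18, 16)→(4, 20): d=(-14,4) right/bottom  bias=-1
    (1,0)@(3, 1): e=[-126,0,270] → .  [on edge]
    (2,1)@(5, 3): e=[-90,0,234] → .  [on edge]
    (3,2)@(7, 5): e=[-54,0,198] → .  [on edge]
    (4,3)@(9, 7): e=[-18,0,162] → .  [on edge]
    (5,4)@(11, 9): e=[18,0,126] → .  [on edge]
    (4,5)@(9, 11): e=[6,32,106] → X
    (5,5)@(11, 11): e=[30,16,98] → X
    (6,5)@(13, 11): e=[54,0,90] → .  [on edge]
    (4,6)@(9, 13): e=[18,48,78] → X
    (6,6)@(13, 13): e=[66,16,62] → X
    (7,6)@(15, 13): e=[90,0,54] → .  [on edge]
    (3,7)@(7, 15): e=[6,80,58] → X
    (8,7)@(17, 15): e=[126,0,18] → .  [on edge]
    (9,8)@(19, 17): e=[162,0,-18] → .  [on edge]
  covered (16 px):
    . . . . . . . . . .
    . . . . . . . . . .
    . . . . . . . . . .
    . . . . . . . . . .
    . . . . . . . . . .
    . . . . X X . . . .
    . . . . X X X . . .
    . . . X X X X X . .
    . . . X X X X . . .
    . . X X . . . . . .
    . . . . . . . . . .

Result: [32,34,78]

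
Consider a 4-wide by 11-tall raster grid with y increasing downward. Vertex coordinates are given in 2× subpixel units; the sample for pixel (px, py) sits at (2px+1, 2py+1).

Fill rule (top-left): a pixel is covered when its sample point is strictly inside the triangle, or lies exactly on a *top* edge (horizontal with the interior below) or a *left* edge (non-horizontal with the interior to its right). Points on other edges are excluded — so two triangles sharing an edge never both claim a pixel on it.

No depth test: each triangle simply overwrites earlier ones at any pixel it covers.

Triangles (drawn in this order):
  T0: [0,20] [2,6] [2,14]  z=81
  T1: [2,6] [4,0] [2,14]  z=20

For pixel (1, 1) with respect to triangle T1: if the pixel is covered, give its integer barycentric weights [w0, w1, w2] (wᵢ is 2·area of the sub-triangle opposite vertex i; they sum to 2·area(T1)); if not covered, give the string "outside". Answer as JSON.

T0:
  2·area = 16
  edge (0, 20)→(2, 6): d=(2,-14) top-left  bias=+0
  edge (2, 6)→(2, 14): d=(0,8) right/bottom  bias=-1
  edge (2, 14)→(0, 20): d=(-2,6) right/bottom  bias=-1
    (2,2)@(5, 5): e=[40,-24,0] → ·  [on edge]
    (1,5)@(3, 11): e=[24,-8,0] → ·  [on edge]
    (0,6)@(1, 13): e=[0,8,8] → █  [on edge]
    (1,6)@(3, 13): e=[28,-8,-4] → ·
    (0,7)@(1, 15): e=[4,8,4] → █
    (1,7)@(3, 15): e=[32,-8,-8] → ·
    (0,8)@(1, 17): e=[8,8,0] → ·  [on edge]
  covered (2 px):
    · · · ·
    · · · ·
    · · · ·
    · · · ·
    · · · ·
    · · · ·
    █ · · ·
    █ · · ·
    · · · ·
    · · · ·
    · · · ·
T1:
  2·area = 16
  edge (2, 6)→(4, 0): d=(2,-6) top-left  bias=+0
  edge (4, 0)→(2, 14): d=(-2,14) right/bottom  bias=-1
  edge (2, 14)→(2, 6): d=(0,-8) top-left  bias=+0
    (1,1)@(3, 3): e=[0,8,8] → █  [on edge]
    (2,1)@(5, 3): e=[12,-20,24] → ·
    (1,2)@(3, 5): e=[4,4,8] → █
    (2,2)@(5, 5): e=[16,-24,24] → ·
    (1,3)@(3, 7): e=[8,0,8] → ·  [on edge]
    (0,4)@(1, 9): e=[0,24,-8] → ·  [on edge]
    (0,10)@(1, 21): e=[24,0,-8] → ·  [on edge]
  covered (2 px):
    · · · ·
    · █ · ·
    · █ · ·
    · · · ·
    · · · ·
    · · · ·
    · · · ·
    · · · ·
    · · · ·
    · · · ·
    · · · ·

Result: [8,8,0]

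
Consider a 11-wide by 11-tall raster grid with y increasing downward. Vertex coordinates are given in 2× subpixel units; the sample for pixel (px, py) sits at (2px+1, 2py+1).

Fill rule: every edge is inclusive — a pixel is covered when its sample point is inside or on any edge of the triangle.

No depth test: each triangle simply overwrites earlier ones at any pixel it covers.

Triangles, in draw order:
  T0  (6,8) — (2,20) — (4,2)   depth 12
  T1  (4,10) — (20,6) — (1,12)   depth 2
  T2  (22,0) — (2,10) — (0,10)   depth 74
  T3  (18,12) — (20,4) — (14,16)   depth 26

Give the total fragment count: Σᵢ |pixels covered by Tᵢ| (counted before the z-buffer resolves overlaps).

T0:
  2·area = 48
  edge (6, 8)→(2, 20): d=(-4,12) inclusive
  edge (2, 20)→(4, 2): d=(2,-18) inclusive
  edge (4, 2)→(6, 8): d=(2,6) inclusive
    (2,2)@(5, 5): e=[24,24,0] → █  [on edge]
    (3,2)@(7, 5): e=[0,60,-12] → ·  [on edge]
    (2,3)@(5, 7): e=[16,28,4] → █
    (3,3)@(7, 7): e=[-8,64,-8] → ·
    (2,4)@(5, 9): e=[8,32,8] → █
    (3,4)@(7, 9): e=[-16,68,-4] → ·
    (1,5)@(3, 11): e=[24,0,24] → █  [on edge]
    (2,5)@(5, 11): e=[0,36,12] → █  [on edge]
    (3,5)@(7, 11): e=[-24,72,0] → ·  [on edge]
    (1,6)@(3, 13): e=[16,4,28] → █
    (2,6)@(5, 13): e=[-8,40,16] → ·
    (1,7)@(3, 15): e=[8,8,32] → █
    (1,8)@(3, 17): e=[0,12,36] → █  [on edge]
    (4,8)@(9, 17): e=[-72,120,0] → ·  [on edge]
  covered (8 px):
    · · · · · · · · · · ·
    · · · · · · · · · · ·
    · · █ · · · · · · · ·
    · · █ · · · · · · · ·
    · · █ · · · · · · · ·
    · █ █ · · · · · · · ·
    · █ · · · · · · · · ·
    · █ · · · · · · · · ·
    · █ · · · · · · · · ·
    · · · · · · · · · · ·
    · · · · · · · · · · ·
T1:
  2·area = 20
  edge (4, 10)→(20, 6): d=(16,-4) inclusive
  edge (20, 6)→(1, 12): d=(-19,6) inclusive
  edge (1, 12)→(4, 10): d=(3,-2) inclusive
    (4,4)@(9, 9): e=[4,9,7] → █
    (5,4)@(11, 9): e=[12,-3,11] → ·
    (1,5)@(3, 11): e=[12,7,1] → █
    (2,5)@(5, 11): e=[20,-5,5] → ·
    (4,5)@(9, 11): e=[36,-29,13] → ·
    (1,6)@(3, 13): e=[44,-31,7] → ·
  covered (2 px):
    · · · · · · · · · · ·
    · · · · · · · · · · ·
    · · · · · · · · · · ·
    · · · · · · · · · · ·
    · · · · █ · · · · · ·
    · █ · · · · · · · · ·
    · · · · · · · · · · ·
    · · · · · · · · · · ·
    · · · · · · · · · · ·
    · · · · · · · · · · ·
    · · · · · · · · · · ·
T2:
  2·area = 20
  edge (22, 0)→(2, 10): d=(-20,10) inclusive
  edge (2, 10)→(0, 10): d=(-2,0) inclusive
  edge (0, 10)→(22, 0): d=(22,-10) inclusive
    (5,2)@(11, 5): e=[10,10,0] → █  [on edge]
    (6,2)@(13, 5): e=[-10,10,20] → ·
    (3,3)@(7, 7): e=[10,6,4] → █
    (4,3)@(9, 7): e=[-10,6,24] → ·
    (5,3)@(11, 7): e=[-30,6,44] → ·
    (1,4)@(3, 9): e=[10,2,8] → █
    (2,4)@(5, 9): e=[-10,2,28] → ·
    (3,4)@(7, 9): e=[-30,2,48] → ·
    (1,5)@(3, 11): e=[-30,-2,52] → ·
  covered (3 px):
    · · · · · · · · · · ·
    · · · · · · · · · · ·
    · · · · · █ · · · · ·
    · · · █ · · · · · · ·
    · █ · · · · · · · · ·
    · · · · · · · · · · ·
    · · · · · · · · · · ·
    · · · · · · · · · · ·
    · · · · · · · · · · ·
    · · · · · · · · · · ·
    · · · · · · · · · · ·
T3:
  2·area = 24  (B↔C swapped to make it positive)
  edge (18, 12)→(14, 16): d=(-4,4) inclusive
  edge (14, 16)→(20, 4): d=(6,-12) inclusive
  edge (20, 4)→(18, 12): d=(-2,8) inclusive
    (9,3)@(19, 7): e=[16,6,2] → █
    (10,3)@(21, 7): e=[8,30,-14] → ·
    (9,4)@(19, 9): e=[8,18,-2] → ·
    (10,4)@(21, 9): e=[0,42,-18] → ·  [on edge]
    (8,5)@(17, 11): e=[8,6,10] → █
    (9,5)@(19, 11): e=[0,30,-6] → ·  [on edge]
    (8,6)@(17, 13): e=[0,18,6] → █  [on edge]
    (9,6)@(19, 13): e=[-8,42,-10] → ·
    (7,7)@(15, 15): e=[0,6,18] → █  [on edge]
    (8,7)@(17, 15): e=[-8,30,2] → ·
    (6,8)@(13, 17): e=[0,-6,30] → ·  [on edge]
    (7,8)@(15, 17): e=[-8,18,14] → ·
    (5,9)@(11, 19): e=[0,-18,42] → ·  [on edge]
    (4,10)@(9, 21): e=[0,-30,54] → ·  [on edge]
  covered (4 px):
    · · · · · · · · · · ·
    · · · · · · · · · · ·
    · · · · · · · · · · ·
    · · · · · · · · · █ ·
    · · · · · · · · · · ·
    · · · · · · · · █ · ·
    · · · · · · · · █ · ·
    · · · · · · · █ · · ·
    · · · · · · · · · · ·
    · · · · · · · · · · ·
    · · · · · · · · · · ·

Result: 17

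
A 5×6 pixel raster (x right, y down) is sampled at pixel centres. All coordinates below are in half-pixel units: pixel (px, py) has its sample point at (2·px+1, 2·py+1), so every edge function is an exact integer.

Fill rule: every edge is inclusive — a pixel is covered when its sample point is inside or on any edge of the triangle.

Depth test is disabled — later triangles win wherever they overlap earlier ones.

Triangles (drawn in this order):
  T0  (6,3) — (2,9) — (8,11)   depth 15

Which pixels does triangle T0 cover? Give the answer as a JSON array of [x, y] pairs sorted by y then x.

T0:
  2·area = 44  (B↔C swapped to make it positive)
  edge (6, 3)→(8, 11): d=(2,8) inclusive
  edge (8, 11)→(2, 9): d=(-6,-2) inclusive
  edge (2, 9)→(6, 3): d=(4,-6) inclusive
    (2,2)@(5, 5): e=[12,30,2] → █
    (3,2)@(7, 5): e=[-4,34,14] → ·
    (2,3)@(5, 7): e=[16,18,10] → █
    (3,3)@(7, 7): e=[0,22,22] → █  [on edge]
    (4,3)@(9, 7): e=[-16,26,34] → ·
    (1,4)@(3, 9): e=[36,2,6] → █
    (4,4)@(9, 9): e=[-12,14,42] → ·
    (1,5)@(3, 11): e=[40,-10,14] → ·
    (2,5)@(5, 11): e=[24,-6,26] → ·
    (3,5)@(7, 11): e=[8,-2,38] → ·
  covered (6 px):
    · · · · ·
    · · · · ·
    · · █ · ·
    · · █ █ ·
    · █ █ █ ·
    · · · · ·

Final: [[2,2],[2,3],[3,3],[1,4],[2,4],[3,4]]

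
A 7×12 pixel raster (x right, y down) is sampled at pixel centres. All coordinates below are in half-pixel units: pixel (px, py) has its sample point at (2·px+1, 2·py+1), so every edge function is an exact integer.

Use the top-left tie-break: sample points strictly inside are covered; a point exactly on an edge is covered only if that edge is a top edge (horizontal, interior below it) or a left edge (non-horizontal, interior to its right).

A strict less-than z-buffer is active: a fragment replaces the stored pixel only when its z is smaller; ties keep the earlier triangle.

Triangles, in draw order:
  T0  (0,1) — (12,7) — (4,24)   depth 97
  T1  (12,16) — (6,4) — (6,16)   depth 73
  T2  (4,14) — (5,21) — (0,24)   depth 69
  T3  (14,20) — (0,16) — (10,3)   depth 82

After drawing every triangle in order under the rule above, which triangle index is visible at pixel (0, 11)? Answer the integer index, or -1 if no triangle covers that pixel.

T0:
  2·area = 252
  edge (0, 1)→(12, 7): d=(12,6) right/bottom  bias=-1
  edge (12, 7)→(4, 24): d=(-8,17) right/bottom  bias=-1
  edge (4, 24)→(0, 1): d=(-4,-23) top-left  bias=+0
    (0,1)@(1, 3): e=[18,219,15] → X
    (1,1)@(3, 3): e=[6,185,61] → X
    (2,1)@(5, 3): e=[-6,151,107] → .
    (0,2)@(1, 5): e=[42,203,7] → X
    (2,2)@(5, 5): e=[18,135,99] → X
    (3,2)@(7, 5): e=[6,101,145] → X
    (4,2)@(9, 5): e=[-6,67,191] → .
    (0,3)@(1, 7): e=[66,187,-1] → .
    (1,3)@(3, 7): e=[54,153,45] → X
    (4,3)@(9, 7): e=[18,51,183] → X
    (5,3)@(11, 7): e=[6,17,229] → X
    (6,3)@(13, 7): e=[-6,-17,275] → .
  covered (32 px):
    . . . . . . .
    X X . . . . .
    X X X X . . .
    . X X X X X .
    . X X X X X .
    . X X X X . .
    . X X X X . .
    . X X X . . .
    . X X X . . .
    . . X . . . .
    . . X . . . .
    . . . . . . .
T1:
  2·area = 72  (B↔C swapped to make it positive)
  edge (12, 16)→(6, 16): d=(-6,0) right/bottom  bias=-1
  edge (6, 16)→(6, 4): d=(0,-12) top-left  bias=+0
  edge (6, 4)→(12, 16): d=(6,12) right/bottom  bias=-1
    (3,3)@(7, 7): e=[54,12,6] → X
    (4,3)@(9, 7): e=[54,36,-18] → .
    (3,4)@(7, 9): e=[42,12,18] → X
    (4,4)@(9, 9): e=[42,36,-6] → .
    (3,5)@(7, 11): e=[30,12,30] → X
    (4,5)@(9, 11): e=[30,36,6] → X
    (5,5)@(11, 11): e=[30,60,-18] → .
    (3,6)@(7, 13): e=[18,12,42] → X
    (5,6)@(11, 13): e=[18,60,-6] → .
    (3,7)@(7, 15): e=[6,12,54] → X
    (5,7)@(11, 15): e=[6,60,6] → X
    (6,7)@(13, 15): e=[6,84,-18] → .
  covered (9 px):
    . . . . . . .
    . . . . . . .
    . . . . . . .
    . . . X . . .
    . . . X . . .
    . . . X X . .
    . . . X X . .
    . . . X X X .
    . . . . . . .
    . . . . . . .
    . . . . . . .
    . . . . . . .
T2:
  2·area = 38
  edge (4, 14)→(5, 21): d=(1,7) right/bottom  bias=-1
  edge (5, 21)→(0, 24): d=(-5,3) right/bottom  bias=-1
  edge (0, 24)→(4, 14): d=(4,-10) top-left  bias=+0
    (1,3)@(3, 7): e=[0,76,-38] → .  [on edge]
    (1,8)@(3, 17): e=[10,26,2] → X
    (2,8)@(5, 17): e=[-4,20,22] → .
    (1,9)@(3, 19): e=[12,16,10] → X
    (2,9)@(5, 19): e=[-2,10,30] → .
    (1,10)@(3, 21): e=[14,6,18] → X
    (2,10)@(5, 21): e=[0,0,38] → .  [on edge]
    (0,11)@(1, 23): e=[30,2,6] → X
    (1,11)@(3, 23): e=[16,-4,26] → .
  covered (4 px):
    . . . . . . .
    . . . . . . .
    . . . . . . .
    . . . . . . .
    . . . . . . .
    . . . . . . .
    . . . . . . .
    . . . . . . .
    . X . . . . .
    . X . . . . .
    . X . . . . .
    X . . . . . .
T3:
  2·area = 222
  edge (14, 20)→(0, 16): d=(-14,-4) top-left  bias=+0
  edge (0, 16)→(10, 3): d=(10,-13) top-left  bias=+0
  edge (10, 3)→(14, 20): d=(4,17) right/bottom  bias=-1
    (4,2)@(9, 5): e=[190,7,25] → X
    (5,2)@(11, 5): e=[198,33,-9] → .
    (3,3)@(7, 7): e=[154,1,67] → X
    (5,3)@(11, 7): e=[170,53,-1] → .
    (3,4)@(7, 9): e=[126,21,75] → X
    (5,4)@(11, 9): e=[142,73,7] → X
    (6,4)@(13, 9): e=[150,99,-27] → .
    (2,5)@(5, 11): e=[90,15,117] → X
    (6,5)@(13, 11): e=[122,119,-19] → .
    (1,6)@(3, 13): e=[54,9,159] → X
    (6,6)@(13, 13): e=[94,139,-11] → .
    (0,7)@(1, 15): e=[18,3,201] → X
  covered (28 px):
    . . . . . . .
    . . . . . . .
    . . . . X . .
    . . . X X . .
    . . . X X X .
    . . X X X X .
    . X X X X X .
    X X X X X X .
    . . X X X X X
    . . . . . X X
    . . . . . . .
    . . . . . . .

Z-buffer (winner per pixel, '.' = empty):
  . . . . . . .
  0 0 . . . . .
  0 0 0 0 3 . .
  . 0 0 1 3 0 .
  . 0 0 1 3 3 .
  . 0 3 1 1 3 .
  . 3 3 1 1 3 .
  3 3 3 1 1 1 .
  . 2 3 3 3 3 3
  . 2 0 . . 3 3
  . 2 0 . . . .
  2 . . . . . .

Result: 2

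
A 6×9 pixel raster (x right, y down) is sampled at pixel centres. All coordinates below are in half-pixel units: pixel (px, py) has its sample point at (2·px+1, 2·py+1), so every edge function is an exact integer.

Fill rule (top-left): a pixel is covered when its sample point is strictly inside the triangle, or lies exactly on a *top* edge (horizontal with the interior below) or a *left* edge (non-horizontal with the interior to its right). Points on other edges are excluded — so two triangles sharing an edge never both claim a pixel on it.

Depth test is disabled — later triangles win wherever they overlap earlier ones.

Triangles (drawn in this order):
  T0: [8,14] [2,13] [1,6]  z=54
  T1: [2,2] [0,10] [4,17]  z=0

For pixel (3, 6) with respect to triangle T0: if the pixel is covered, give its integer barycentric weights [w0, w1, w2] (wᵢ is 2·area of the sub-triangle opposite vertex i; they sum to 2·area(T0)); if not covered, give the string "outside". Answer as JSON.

T0:
  2·area = 41
  edge (8, 14)→(2, 13): d=(-6,-1) top-left  bias=+0
  edge (2, 13)→(1, 6): d=(-1,-7) top-left  bias=+0
  edge (1, 6)→(8, 14): d=(7,8) right/bottom  bias=-1
    (1,4)@(3, 9): e=[25,11,5] → █
    (2,4)@(5, 9): e=[27,25,-11] → ·
    (1,5)@(3, 11): e=[13,9,19] → █
    (2,5)@(5, 11): e=[15,23,3] → █
    (3,5)@(7, 11): e=[17,37,-13] → ·
    (1,6)@(3, 13): e=[1,7,33] → █
    (3,6)@(7, 13): e=[5,35,1] → █
    (4,6)@(9, 13): e=[7,49,-15] → ·
    (1,7)@(3, 15): e=[-11,5,47] → ·
    (2,7)@(5, 15): e=[-9,19,31] → ·
    (3,7)@(7, 15): e=[-7,33,15] → ·
  covered (6 px):
    · · · · · ·
    · · · · · ·
    · · · · · ·
    · · · · · ·
    · █ · · · ·
    · █ █ · · ·
    · █ █ █ · ·
    · · · · · ·
    · · · · · ·
T1:
  2·area = 46  (B↔C swapped to make it positive)
  edge (2, 2)→(4, 17): d=(2,15) right/bottom  bias=-1
  edge (4, 17)→(0, 10): d=(-4,-7) top-left  bias=+0
  edge (0, 10)→(2, 2): d=(2,-8) top-left  bias=+0
    (0,3)@(1, 7): e=[25,19,2] → █
    (1,3)@(3, 7): e=[-5,33,18] → ·
    (0,4)@(1, 9): e=[29,11,6] → █
    (1,4)@(3, 9): e=[-1,25,22] → ·
    (0,5)@(1, 11): e=[33,3,10] → █
    (1,5)@(3, 11): e=[3,17,26] → █
    (2,5)@(5, 11): e=[-27,31,42] → ·
    (0,6)@(1, 13): e=[37,-5,14] → ·
    (1,6)@(3, 13): e=[7,9,30] → █
    (2,6)@(5, 13): e=[-23,23,46] → ·
    (1,7)@(3, 15): e=[11,1,34] → █
    (2,7)@(5, 15): e=[-19,15,50] → ·
  covered (6 px):
    · · · · · ·
    · · · · · ·
    · · · · · ·
    █ · · · · ·
    █ · · · · ·
    █ █ · · · ·
    · █ · · · ·
    · █ · · · ·
    · · · · · ·

Final: [35,1,5]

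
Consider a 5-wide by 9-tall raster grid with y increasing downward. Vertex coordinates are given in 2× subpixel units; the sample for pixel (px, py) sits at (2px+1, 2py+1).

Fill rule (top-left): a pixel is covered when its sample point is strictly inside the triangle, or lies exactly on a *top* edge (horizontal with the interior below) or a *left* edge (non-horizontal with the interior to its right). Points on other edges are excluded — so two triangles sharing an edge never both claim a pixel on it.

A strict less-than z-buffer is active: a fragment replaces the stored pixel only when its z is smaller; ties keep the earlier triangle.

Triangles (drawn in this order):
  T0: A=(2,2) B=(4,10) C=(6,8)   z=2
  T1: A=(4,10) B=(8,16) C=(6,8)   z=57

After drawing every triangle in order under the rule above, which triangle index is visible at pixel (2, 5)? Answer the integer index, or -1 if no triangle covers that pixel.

T0:
  2·area = 20  (B↔C swapped to make it positive)
  edge (2, 2)→(6, 8): d=(4,6) right/bottom  bias=-1
  edge (6, 8)→(4, 10): d=(-2,2) right/bottom  bias=-1
  edge (4, 10)→(2, 2): d=(-2,-8) top-left  bias=+0
    (1,2)@(3, 5): e=[6,12,2] → #
    (2,2)@(5, 5): e=[-6,8,18] → ·
    (4,2)@(9, 5): e=[-30,0,50] → ·  [on edge]
    (1,3)@(3, 7): e=[14,8,-2] → ·
    (2,3)@(5, 7): e=[2,4,14] → #
    (3,3)@(7, 7): e=[-10,0,30] → ·  [on edge]
    (2,4)@(5, 9): e=[10,0,10] → ·  [on edge]
    (1,5)@(3, 11): e=[30,0,-10] → ·  [on edge]
    (0,6)@(1, 13): e=[50,0,-30] → ·  [on edge]
  covered (2 px):
    · · · · ·
    · · · · ·
    · # · · ·
    · · # · ·
    · · · · ·
    · · · · ·
    · · · · ·
    · · · · ·
    · · · · ·
T1:
  2·area = 20  (B↔C swapped to make it positive)
  edge (4, 10)→(6, 8): d=(2,-2) top-left  bias=+0
  edge (6, 8)→(8, 16): d=(2,8) right/bottom  bias=-1
  edge (8, 16)→(4, 10): d=(-4,-6) top-left  bias=+0
    (4,2)@(9, 5): e=[0,-30,50] → ·  [on edge]
    (3,3)@(7, 7): e=[0,-10,30] → ·  [on edge]
    (2,4)@(5, 9): e=[0,10,10] → #  [on edge]
    (3,4)@(7, 9): e=[4,-6,22] → ·
    (1,5)@(3, 11): e=[0,30,-10] → ·  [on edge]
    (2,5)@(5, 11): e=[4,14,2] → #
    (3,5)@(7, 11): e=[8,-2,14] → ·
    (0,6)@(1, 13): e=[0,50,-30] → ·  [on edge]
    (2,6)@(5, 13): e=[8,18,-6] → ·
    (3,6)@(7, 13): e=[12,2,6] → #
    (4,6)@(9, 13): e=[16,-14,18] → ·
    (3,7)@(7, 15): e=[16,6,-2] → ·
  covered (3 px):
    · · · · ·
    · · · · ·
    · · · · ·
    · · · · ·
    · · # · ·
    · · # · ·
    · · · # ·
    · · · · ·
    · · · · ·

Z-buffer (winner per pixel, '.' = empty):
  . . . . .
  . . . . .
  . 0 . . .
  . . 0 . .
  . . 1 . .
  . . 1 . .
  . . . 1 .
  . . . . .
  . . . . .

Answer: 1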